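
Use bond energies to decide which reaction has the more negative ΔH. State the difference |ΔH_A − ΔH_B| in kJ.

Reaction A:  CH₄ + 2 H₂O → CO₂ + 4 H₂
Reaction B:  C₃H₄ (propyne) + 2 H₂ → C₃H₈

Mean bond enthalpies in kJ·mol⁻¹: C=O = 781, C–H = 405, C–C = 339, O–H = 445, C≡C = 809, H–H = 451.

Reaction B, by 282 kJ

Reaction A:
  Bonds broken (reactants):
    C–H: 4 × 405 = 1620
    O–H: 4 × 445 = 1780
    Σ(broken) = 3400 kJ
  Bonds formed (products):
    C=O: 2 × 781 = 1562
    H–H: 4 × 451 = 1804
    Σ(formed) = 3366 kJ
  ΔH_A = 3400 − 3366 = +34 kJ
Reaction B:
  Bonds broken (reactants):
    C≡C: 1 × 809 = 809
    C–C: 1 × 339 = 339
    C–H: 4 × 405 = 1620
    H–H: 2 × 451 = 902
    Σ(broken) = 3670 kJ
  Bonds formed (products):
    C–C: 2 × 339 = 678
    C–H: 8 × 405 = 3240
    Σ(formed) = 3918 kJ
  ΔH_B = 3670 − 3918 = −248 kJ
ΔH_A − ΔH_B = +282 kJ, so reaction B has the more negative ΔH; |ΔH_A − ΔH_B| = 282 kJ.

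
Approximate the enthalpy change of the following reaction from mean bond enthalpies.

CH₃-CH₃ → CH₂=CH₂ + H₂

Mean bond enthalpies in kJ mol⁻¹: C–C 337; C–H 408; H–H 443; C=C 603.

ΔH ≈ +107 kJ

Bonds broken (reactants):
  C–C: 1 × 337 = 337
  C–H: 6 × 408 = 2448
  Σ(broken) = 2785 kJ
Bonds formed (products):
  C–H: 4 × 408 = 1632
  C=C: 1 × 603 = 603
  H–H: 1 × 443 = 443
  Σ(formed) = 2678 kJ
ΔH = Σ(broken) − Σ(formed) = 2785 − 2678 = +107 kJ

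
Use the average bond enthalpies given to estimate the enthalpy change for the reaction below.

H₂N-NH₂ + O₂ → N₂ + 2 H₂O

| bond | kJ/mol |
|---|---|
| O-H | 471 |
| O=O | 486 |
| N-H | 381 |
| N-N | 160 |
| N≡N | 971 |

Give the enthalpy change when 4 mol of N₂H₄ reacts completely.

Bonds broken (reactants):
  N-H: 4 × 381 = 1524
  N-N: 1 × 160 = 160
  O=O: 1 × 486 = 486
  Σ(broken) = 2170 kJ
Bonds formed (products):
  N≡N: 1 × 971 = 971
  O-H: 4 × 471 = 1884
  Σ(formed) = 2855 kJ
ΔH = Σ(broken) − Σ(formed) = 2170 − 2855 = −685 kJ
For 4× the reaction as written: 4 × (−685) = −2740 kJ

ΔH = −2740 kJ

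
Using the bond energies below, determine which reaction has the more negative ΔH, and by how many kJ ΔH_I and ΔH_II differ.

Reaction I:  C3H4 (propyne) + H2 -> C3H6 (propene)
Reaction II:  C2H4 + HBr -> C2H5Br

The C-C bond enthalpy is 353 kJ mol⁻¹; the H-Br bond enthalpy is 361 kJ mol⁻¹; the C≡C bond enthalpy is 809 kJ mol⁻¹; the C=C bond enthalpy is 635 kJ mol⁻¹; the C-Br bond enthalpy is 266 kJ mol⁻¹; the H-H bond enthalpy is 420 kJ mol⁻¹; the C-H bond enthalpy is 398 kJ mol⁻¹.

Reaction I, by 181 kJ

Reaction I:
  Bonds broken (reactants):
    C≡C: 1 × 809 = 809
    C-C: 1 × 353 = 353
    C-H: 4 × 398 = 1592
    H-H: 1 × 420 = 420
    Σ(broken) = 3174 kJ
  Bonds formed (products):
    C-C: 1 × 353 = 353
    C-H: 6 × 398 = 2388
    C=C: 1 × 635 = 635
    Σ(formed) = 3376 kJ
  ΔH_I = 3174 − 3376 = −202 kJ
Reaction II:
  Bonds broken (reactants):
    C-H: 4 × 398 = 1592
    C=C: 1 × 635 = 635
    H-Br: 1 × 361 = 361
    Σ(broken) = 2588 kJ
  Bonds formed (products):
    C-Br: 1 × 266 = 266
    C-C: 1 × 353 = 353
    C-H: 5 × 398 = 1990
    Σ(formed) = 2609 kJ
  ΔH_II = 2588 − 2609 = −21 kJ
ΔH_I − ΔH_II = −181 kJ, so reaction I has the more negative ΔH; |ΔH_I − ΔH_II| = 181 kJ.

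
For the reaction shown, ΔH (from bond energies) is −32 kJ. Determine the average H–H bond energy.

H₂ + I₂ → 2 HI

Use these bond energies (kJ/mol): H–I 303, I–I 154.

D(H–H) ≈ 420 kJ/mol

Let D be the H–H bond energy.
Σ(broken) = 1×D + 1×154 = 154 + D
Σ(formed) = 2×303 = 606
ΔH = Σ(broken) − Σ(formed) = (154 + D) − (606) = −452 + D
Setting this equal to −32 kJ gives D = 420 kJ/mol.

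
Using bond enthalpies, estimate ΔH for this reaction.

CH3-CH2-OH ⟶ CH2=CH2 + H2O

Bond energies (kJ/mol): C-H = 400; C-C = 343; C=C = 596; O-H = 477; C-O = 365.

Bonds broken (reactants):
  C-C: 1 × 343 = 343
  C-H: 5 × 400 = 2000
  C-O: 1 × 365 = 365
  O-H: 1 × 477 = 477
  Σ(broken) = 3185 kJ
Bonds formed (products):
  C-H: 4 × 400 = 1600
  C=C: 1 × 596 = 596
  O-H: 2 × 477 = 954
  Σ(formed) = 3150 kJ
ΔH = Σ(broken) − Σ(formed) = 3185 − 3150 = +35 kJ

ΔH ≈ +35 kJ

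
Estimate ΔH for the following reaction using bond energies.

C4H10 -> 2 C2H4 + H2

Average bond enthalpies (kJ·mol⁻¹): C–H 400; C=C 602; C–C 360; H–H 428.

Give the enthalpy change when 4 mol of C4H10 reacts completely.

ΔH = +992 kJ

Bonds broken (reactants):
  C–C: 3 × 360 = 1080
  C–H: 10 × 400 = 4000
  Σ(broken) = 5080 kJ
Bonds formed (products):
  C–H: 8 × 400 = 3200
  C=C: 2 × 602 = 1204
  H–H: 1 × 428 = 428
  Σ(formed) = 4832 kJ
ΔH = Σ(broken) − Σ(formed) = 5080 − 4832 = +248 kJ
For 4× the reaction as written: 4 × (+248) = +992 kJ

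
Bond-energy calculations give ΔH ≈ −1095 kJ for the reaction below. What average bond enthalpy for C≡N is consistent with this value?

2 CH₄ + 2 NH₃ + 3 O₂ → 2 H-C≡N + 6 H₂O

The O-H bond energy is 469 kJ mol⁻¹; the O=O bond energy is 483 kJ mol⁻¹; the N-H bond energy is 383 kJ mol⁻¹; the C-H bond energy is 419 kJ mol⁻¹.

D(C≡N) ≈ 864 kJ/mol

Let D be the C≡N bond energy.
Σ(broken) = 8×419 + 6×383 + 3×483 = 7099
Σ(formed) = 2×D + 2×419 + 12×469 = 6466 + 2D
ΔH = Σ(broken) − Σ(formed) = (7099) − (6466 + 2D) = +633 − 2D
Setting this equal to −1095 kJ gives 2D = 1728, so D = 864 kJ/mol.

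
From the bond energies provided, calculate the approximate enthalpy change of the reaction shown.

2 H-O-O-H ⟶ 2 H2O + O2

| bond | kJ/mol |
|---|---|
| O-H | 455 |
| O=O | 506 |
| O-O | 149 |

Bonds broken (reactants):
  O-H: 4 × 455 = 1820
  O-O: 2 × 149 = 298
  Σ(broken) = 2118 kJ
Bonds formed (products):
  O-H: 4 × 455 = 1820
  O=O: 1 × 506 = 506
  Σ(formed) = 2326 kJ
ΔH = Σ(broken) − Σ(formed) = 2118 − 2326 = −208 kJ

ΔH ≈ −208 kJ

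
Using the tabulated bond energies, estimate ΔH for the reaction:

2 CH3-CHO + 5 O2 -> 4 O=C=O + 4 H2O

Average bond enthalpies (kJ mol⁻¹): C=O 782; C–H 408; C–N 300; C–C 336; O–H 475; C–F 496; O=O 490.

Bonds broken (reactants):
  C–C: 2 × 336 = 672
  C–H: 8 × 408 = 3264
  C=O: 2 × 782 = 1564
  O=O: 5 × 490 = 2450
  Σ(broken) = 7950 kJ
Bonds formed (products):
  C=O: 8 × 782 = 6256
  O–H: 8 × 475 = 3800
  Σ(formed) = 10056 kJ
ΔH = Σ(broken) − Σ(formed) = 7950 − 10056 = −2106 kJ

ΔH ≈ −2106 kJ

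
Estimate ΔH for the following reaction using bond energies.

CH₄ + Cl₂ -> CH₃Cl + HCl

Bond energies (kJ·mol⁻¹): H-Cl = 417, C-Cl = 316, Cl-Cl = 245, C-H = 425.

ΔH ≈ −63 kJ

Bonds broken (reactants):
  C-H: 4 × 425 = 1700
  Cl-Cl: 1 × 245 = 245
  Σ(broken) = 1945 kJ
Bonds formed (products):
  C-Cl: 1 × 316 = 316
  C-H: 3 × 425 = 1275
  H-Cl: 1 × 417 = 417
  Σ(formed) = 2008 kJ
ΔH = Σ(broken) − Σ(formed) = 1945 − 2008 = −63 kJ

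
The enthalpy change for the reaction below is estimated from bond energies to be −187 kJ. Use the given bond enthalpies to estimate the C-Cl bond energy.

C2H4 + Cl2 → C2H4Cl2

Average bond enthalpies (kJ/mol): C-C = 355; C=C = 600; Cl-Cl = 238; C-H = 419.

D(C-Cl) ≈ 335 kJ/mol

Let D be the C-Cl bond energy.
Σ(broken) = 4×419 + 1×600 + 1×238 = 2514
Σ(formed) = 1×355 + 2×D + 4×419 = 2031 + 2D
ΔH = Σ(broken) − Σ(formed) = (2514) − (2031 + 2D) = +483 − 2D
Setting this equal to −187 kJ gives 2D = 670, so D = 335 kJ/mol.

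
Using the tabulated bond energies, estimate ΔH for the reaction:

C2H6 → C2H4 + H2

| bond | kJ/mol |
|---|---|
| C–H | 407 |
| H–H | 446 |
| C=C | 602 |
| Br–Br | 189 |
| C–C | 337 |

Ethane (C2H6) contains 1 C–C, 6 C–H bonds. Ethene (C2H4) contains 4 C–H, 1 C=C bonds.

Bonds broken (reactants):
  C–C: 1 × 337 = 337
  C–H: 6 × 407 = 2442
  Σ(broken) = 2779 kJ
Bonds formed (products):
  C–H: 4 × 407 = 1628
  C=C: 1 × 602 = 602
  H–H: 1 × 446 = 446
  Σ(formed) = 2676 kJ
ΔH = Σ(broken) − Σ(formed) = 2779 − 2676 = +103 kJ

ΔH ≈ +103 kJ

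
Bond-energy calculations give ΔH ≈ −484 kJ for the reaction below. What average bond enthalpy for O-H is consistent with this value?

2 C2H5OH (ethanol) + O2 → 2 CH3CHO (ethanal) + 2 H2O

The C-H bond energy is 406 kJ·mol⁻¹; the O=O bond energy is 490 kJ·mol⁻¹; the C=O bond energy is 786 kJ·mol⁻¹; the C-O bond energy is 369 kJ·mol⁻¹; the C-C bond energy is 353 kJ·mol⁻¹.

D(O-H) ≈ 476 kJ/mol

Let D be the O-H bond energy.
Σ(broken) = 2×353 + 10×406 + 2×369 + 2×D + 1×490 = 5994 + 2D
Σ(formed) = 2×353 + 8×406 + 2×786 + 4×D = 5526 + 4D
ΔH = Σ(broken) − Σ(formed) = (5994 + 2D) − (5526 + 4D) = +468 − 2D
Setting this equal to −484 kJ gives 2D = 952, so D = 476 kJ/mol.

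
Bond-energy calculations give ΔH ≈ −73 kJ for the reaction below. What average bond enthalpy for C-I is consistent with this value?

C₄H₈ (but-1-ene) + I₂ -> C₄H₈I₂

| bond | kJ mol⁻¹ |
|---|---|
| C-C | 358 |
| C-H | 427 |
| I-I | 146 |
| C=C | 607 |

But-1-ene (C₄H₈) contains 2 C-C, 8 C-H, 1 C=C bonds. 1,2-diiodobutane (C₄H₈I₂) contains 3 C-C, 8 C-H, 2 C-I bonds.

Let D be the C-I bond energy.
Σ(broken) = 2×358 + 8×427 + 1×607 + 1×146 = 4885
Σ(formed) = 3×358 + 8×427 + 2×D = 4490 + 2D
ΔH = Σ(broken) − Σ(formed) = (4885) − (4490 + 2D) = +395 − 2D
Setting this equal to −73 kJ gives 2D = 468, so D = 234 kJ/mol.

D(C-I) ≈ 234 kJ/mol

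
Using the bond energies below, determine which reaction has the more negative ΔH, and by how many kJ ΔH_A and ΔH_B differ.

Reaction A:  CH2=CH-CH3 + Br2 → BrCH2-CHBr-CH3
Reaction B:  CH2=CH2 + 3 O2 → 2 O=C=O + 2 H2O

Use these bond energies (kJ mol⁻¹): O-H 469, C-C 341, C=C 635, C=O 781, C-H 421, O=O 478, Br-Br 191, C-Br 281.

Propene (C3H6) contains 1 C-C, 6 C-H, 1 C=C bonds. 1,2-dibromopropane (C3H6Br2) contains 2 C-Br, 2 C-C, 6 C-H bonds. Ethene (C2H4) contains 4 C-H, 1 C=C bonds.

Reaction B, by 1170 kJ

Reaction A:
  Bonds broken (reactants):
    Br-Br: 1 × 191 = 191
    C-C: 1 × 341 = 341
    C-H: 6 × 421 = 2526
    C=C: 1 × 635 = 635
    Σ(broken) = 3693 kJ
  Bonds formed (products):
    C-Br: 2 × 281 = 562
    C-C: 2 × 341 = 682
    C-H: 6 × 421 = 2526
    Σ(formed) = 3770 kJ
  ΔH_A = 3693 − 3770 = −77 kJ
Reaction B:
  Bonds broken (reactants):
    C-H: 4 × 421 = 1684
    C=C: 1 × 635 = 635
    O=O: 3 × 478 = 1434
    Σ(broken) = 3753 kJ
  Bonds formed (products):
    C=O: 4 × 781 = 3124
    O-H: 4 × 469 = 1876
    Σ(formed) = 5000 kJ
  ΔH_B = 3753 − 5000 = −1247 kJ
ΔH_A − ΔH_B = +1170 kJ, so reaction B has the more negative ΔH; |ΔH_A − ΔH_B| = 1170 kJ.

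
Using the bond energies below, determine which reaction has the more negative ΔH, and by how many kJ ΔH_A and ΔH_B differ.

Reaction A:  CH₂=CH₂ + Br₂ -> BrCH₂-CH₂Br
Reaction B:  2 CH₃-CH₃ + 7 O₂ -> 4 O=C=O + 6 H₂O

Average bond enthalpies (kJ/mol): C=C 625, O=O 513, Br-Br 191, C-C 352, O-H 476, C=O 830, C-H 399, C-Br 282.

Reaction B, by 3169 kJ

Reaction A:
  Bonds broken (reactants):
    Br-Br: 1 × 191 = 191
    C-H: 4 × 399 = 1596
    C=C: 1 × 625 = 625
    Σ(broken) = 2412 kJ
  Bonds formed (products):
    C-Br: 2 × 282 = 564
    C-C: 1 × 352 = 352
    C-H: 4 × 399 = 1596
    Σ(formed) = 2512 kJ
  ΔH_A = 2412 − 2512 = −100 kJ
Reaction B:
  Bonds broken (reactants):
    C-C: 2 × 352 = 704
    C-H: 12 × 399 = 4788
    O=O: 7 × 513 = 3591
    Σ(broken) = 9083 kJ
  Bonds formed (products):
    C=O: 8 × 830 = 6640
    O-H: 12 × 476 = 5712
    Σ(formed) = 12352 kJ
  ΔH_B = 9083 − 12352 = −3269 kJ
ΔH_A − ΔH_B = +3169 kJ, so reaction B has the more negative ΔH; |ΔH_A − ΔH_B| = 3169 kJ.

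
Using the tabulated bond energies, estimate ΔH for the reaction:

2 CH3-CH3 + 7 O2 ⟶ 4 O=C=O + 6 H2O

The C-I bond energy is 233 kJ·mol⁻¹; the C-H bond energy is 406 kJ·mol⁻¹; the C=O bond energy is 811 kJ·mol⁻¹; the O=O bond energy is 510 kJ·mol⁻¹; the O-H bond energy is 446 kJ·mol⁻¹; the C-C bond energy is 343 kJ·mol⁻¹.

ΔH ≈ −2712 kJ

Bonds broken (reactants):
  C-C: 2 × 343 = 686
  C-H: 12 × 406 = 4872
  O=O: 7 × 510 = 3570
  Σ(broken) = 9128 kJ
Bonds formed (products):
  C=O: 8 × 811 = 6488
  O-H: 12 × 446 = 5352
  Σ(formed) = 11840 kJ
ΔH = Σ(broken) − Σ(formed) = 9128 − 11840 = −2712 kJ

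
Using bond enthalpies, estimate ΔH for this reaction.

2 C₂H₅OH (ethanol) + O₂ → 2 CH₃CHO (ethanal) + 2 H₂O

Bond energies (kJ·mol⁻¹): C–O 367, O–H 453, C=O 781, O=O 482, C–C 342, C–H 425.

ΔH ≈ −402 kJ

Bonds broken (reactants):
  C–C: 2 × 342 = 684
  C–H: 10 × 425 = 4250
  C–O: 2 × 367 = 734
  O–H: 2 × 453 = 906
  O=O: 1 × 482 = 482
  Σ(broken) = 7056 kJ
Bonds formed (products):
  C–C: 2 × 342 = 684
  C–H: 8 × 425 = 3400
  C=O: 2 × 781 = 1562
  O–H: 4 × 453 = 1812
  Σ(formed) = 7458 kJ
ΔH = Σ(broken) − Σ(formed) = 7056 − 7458 = −402 kJ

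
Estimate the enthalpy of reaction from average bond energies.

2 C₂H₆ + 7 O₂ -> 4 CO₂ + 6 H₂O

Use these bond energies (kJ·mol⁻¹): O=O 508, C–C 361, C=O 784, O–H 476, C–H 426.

ΔH ≈ −2594 kJ

Bonds broken (reactants):
  C–C: 2 × 361 = 722
  C–H: 12 × 426 = 5112
  O=O: 7 × 508 = 3556
  Σ(broken) = 9390 kJ
Bonds formed (products):
  C=O: 8 × 784 = 6272
  O–H: 12 × 476 = 5712
  Σ(formed) = 11984 kJ
ΔH = Σ(broken) − Σ(formed) = 9390 − 11984 = −2594 kJ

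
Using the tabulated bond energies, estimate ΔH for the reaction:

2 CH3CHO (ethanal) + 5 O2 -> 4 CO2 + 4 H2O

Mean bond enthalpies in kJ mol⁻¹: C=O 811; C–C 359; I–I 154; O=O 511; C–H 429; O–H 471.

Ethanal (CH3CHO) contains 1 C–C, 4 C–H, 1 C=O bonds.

Bonds broken (reactants):
  C–C: 2 × 359 = 718
  C–H: 8 × 429 = 3432
  C=O: 2 × 811 = 1622
  O=O: 5 × 511 = 2555
  Σ(broken) = 8327 kJ
Bonds formed (products):
  C=O: 8 × 811 = 6488
  O–H: 8 × 471 = 3768
  Σ(formed) = 10256 kJ
ΔH = Σ(broken) − Σ(formed) = 8327 − 10256 = −1929 kJ

ΔH ≈ −1929 kJ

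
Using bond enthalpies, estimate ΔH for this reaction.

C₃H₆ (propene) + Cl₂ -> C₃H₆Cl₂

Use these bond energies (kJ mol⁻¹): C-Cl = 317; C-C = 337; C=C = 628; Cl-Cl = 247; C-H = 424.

ΔH ≈ −96 kJ

Bonds broken (reactants):
  C-C: 1 × 337 = 337
  C-H: 6 × 424 = 2544
  C=C: 1 × 628 = 628
  Cl-Cl: 1 × 247 = 247
  Σ(broken) = 3756 kJ
Bonds formed (products):
  C-C: 2 × 337 = 674
  C-Cl: 2 × 317 = 634
  C-H: 6 × 424 = 2544
  Σ(formed) = 3852 kJ
ΔH = Σ(broken) − Σ(formed) = 3756 − 3852 = −96 kJ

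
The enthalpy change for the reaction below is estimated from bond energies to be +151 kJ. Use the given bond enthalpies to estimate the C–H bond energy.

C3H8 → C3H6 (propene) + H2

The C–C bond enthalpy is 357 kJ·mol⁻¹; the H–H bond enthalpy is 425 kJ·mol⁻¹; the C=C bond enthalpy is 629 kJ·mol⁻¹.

D(C–H) ≈ 424 kJ/mol

Let D be the C–H bond energy.
Σ(broken) = 2×357 + 8×D = 714 + 8D
Σ(formed) = 1×357 + 6×D + 1×629 + 1×425 = 1411 + 6D
ΔH = Σ(broken) − Σ(formed) = (714 + 8D) − (1411 + 6D) = −697 + 2D
Setting this equal to +151 kJ gives 2D = 848, so D = 424 kJ/mol.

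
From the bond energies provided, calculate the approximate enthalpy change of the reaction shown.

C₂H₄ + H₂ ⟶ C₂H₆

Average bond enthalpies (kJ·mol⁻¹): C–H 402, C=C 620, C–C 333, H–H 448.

Bonds broken (reactants):
  C–H: 4 × 402 = 1608
  C=C: 1 × 620 = 620
  H–H: 1 × 448 = 448
  Σ(broken) = 2676 kJ
Bonds formed (products):
  C–C: 1 × 333 = 333
  C–H: 6 × 402 = 2412
  Σ(formed) = 2745 kJ
ΔH = Σ(broken) − Σ(formed) = 2676 − 2745 = −69 kJ

ΔH ≈ −69 kJ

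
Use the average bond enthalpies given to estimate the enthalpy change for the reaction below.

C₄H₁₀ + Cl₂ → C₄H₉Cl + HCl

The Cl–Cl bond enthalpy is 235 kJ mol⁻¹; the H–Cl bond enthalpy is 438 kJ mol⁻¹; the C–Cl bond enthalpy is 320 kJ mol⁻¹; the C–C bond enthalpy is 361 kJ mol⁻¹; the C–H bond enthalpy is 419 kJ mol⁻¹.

ΔH ≈ −104 kJ

Bonds broken (reactants):
  C–C: 3 × 361 = 1083
  C–H: 10 × 419 = 4190
  Cl–Cl: 1 × 235 = 235
  Σ(broken) = 5508 kJ
Bonds formed (products):
  C–C: 3 × 361 = 1083
  C–Cl: 1 × 320 = 320
  C–H: 9 × 419 = 3771
  H–Cl: 1 × 438 = 438
  Σ(formed) = 5612 kJ
ΔH = Σ(broken) − Σ(formed) = 5508 − 5612 = −104 kJ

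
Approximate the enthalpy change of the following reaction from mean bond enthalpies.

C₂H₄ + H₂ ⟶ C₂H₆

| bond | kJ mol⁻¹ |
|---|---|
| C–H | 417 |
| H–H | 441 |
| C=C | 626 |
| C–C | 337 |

ΔH ≈ −104 kJ

Bonds broken (reactants):
  C–H: 4 × 417 = 1668
  C=C: 1 × 626 = 626
  H–H: 1 × 441 = 441
  Σ(broken) = 2735 kJ
Bonds formed (products):
  C–C: 1 × 337 = 337
  C–H: 6 × 417 = 2502
  Σ(formed) = 2839 kJ
ΔH = Σ(broken) − Σ(formed) = 2735 − 2839 = −104 kJ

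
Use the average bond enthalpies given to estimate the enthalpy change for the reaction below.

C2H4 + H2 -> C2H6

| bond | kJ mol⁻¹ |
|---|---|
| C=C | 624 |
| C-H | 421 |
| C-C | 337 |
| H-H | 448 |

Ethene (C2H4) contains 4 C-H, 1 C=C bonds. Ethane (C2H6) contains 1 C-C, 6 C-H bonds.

Bonds broken (reactants):
  C-H: 4 × 421 = 1684
  C=C: 1 × 624 = 624
  H-H: 1 × 448 = 448
  Σ(broken) = 2756 kJ
Bonds formed (products):
  C-C: 1 × 337 = 337
  C-H: 6 × 421 = 2526
  Σ(formed) = 2863 kJ
ΔH = Σ(broken) − Σ(formed) = 2756 − 2863 = −107 kJ

ΔH ≈ −107 kJ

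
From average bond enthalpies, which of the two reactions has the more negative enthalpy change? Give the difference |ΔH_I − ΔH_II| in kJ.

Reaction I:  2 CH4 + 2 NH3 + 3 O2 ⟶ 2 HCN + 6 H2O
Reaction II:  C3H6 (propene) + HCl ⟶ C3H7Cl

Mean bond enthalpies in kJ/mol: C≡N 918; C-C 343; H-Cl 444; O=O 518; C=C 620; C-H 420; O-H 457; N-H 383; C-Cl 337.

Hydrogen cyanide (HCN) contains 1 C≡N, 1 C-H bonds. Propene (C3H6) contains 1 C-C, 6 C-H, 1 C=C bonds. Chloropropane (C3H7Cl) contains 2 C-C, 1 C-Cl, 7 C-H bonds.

Reaction I, by 912 kJ

Reaction I:
  Bonds broken (reactants):
    C-H: 8 × 420 = 3360
    N-H: 6 × 383 = 2298
    O=O: 3 × 518 = 1554
    Σ(broken) = 7212 kJ
  Bonds formed (products):
    C≡N: 2 × 918 = 1836
    C-H: 2 × 420 = 840
    O-H: 12 × 457 = 5484
    Σ(formed) = 8160 kJ
  ΔH_I = 7212 − 8160 = −948 kJ
Reaction II:
  Bonds broken (reactants):
    C-C: 1 × 343 = 343
    C-H: 6 × 420 = 2520
    C=C: 1 × 620 = 620
    H-Cl: 1 × 444 = 444
    Σ(broken) = 3927 kJ
  Bonds formed (products):
    C-C: 2 × 343 = 686
    C-Cl: 1 × 337 = 337
    C-H: 7 × 420 = 2940
    Σ(formed) = 3963 kJ
  ΔH_II = 3927 − 3963 = −36 kJ
ΔH_I − ΔH_II = −912 kJ, so reaction I has the more negative ΔH; |ΔH_I − ΔH_II| = 912 kJ.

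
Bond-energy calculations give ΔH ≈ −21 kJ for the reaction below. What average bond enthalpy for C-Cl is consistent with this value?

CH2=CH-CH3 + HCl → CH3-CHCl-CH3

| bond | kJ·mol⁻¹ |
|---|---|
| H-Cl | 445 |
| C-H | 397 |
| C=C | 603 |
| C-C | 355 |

Let D be the C-Cl bond energy.
Σ(broken) = 1×355 + 6×397 + 1×603 + 1×445 = 3785
Σ(formed) = 2×355 + 1×D + 7×397 = 3489 + D
ΔH = Σ(broken) − Σ(formed) = (3785) − (3489 + D) = +296 − D
Setting this equal to −21 kJ gives D = 317 kJ/mol.

D(C-Cl) ≈ 317 kJ/mol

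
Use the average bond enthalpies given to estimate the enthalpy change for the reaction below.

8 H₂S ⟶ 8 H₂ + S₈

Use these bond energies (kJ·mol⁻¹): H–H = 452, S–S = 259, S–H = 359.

ΔH ≈ +56 kJ

Bonds broken (reactants):
  S–H: 16 × 359 = 5744
  Σ(broken) = 5744 kJ
Bonds formed (products):
  H–H: 8 × 452 = 3616
  S–S: 8 × 259 = 2072
  Σ(formed) = 5688 kJ
ΔH = Σ(broken) − Σ(formed) = 5744 − 5688 = +56 kJ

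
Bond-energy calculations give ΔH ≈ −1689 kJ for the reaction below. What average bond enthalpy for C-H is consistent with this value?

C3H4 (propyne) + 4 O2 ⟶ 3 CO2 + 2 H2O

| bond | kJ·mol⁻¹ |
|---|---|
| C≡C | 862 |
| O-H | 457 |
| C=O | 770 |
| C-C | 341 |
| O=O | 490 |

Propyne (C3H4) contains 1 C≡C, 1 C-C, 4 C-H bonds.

D(C-H) ≈ 399 kJ/mol

Let D be the C-H bond energy.
Σ(broken) = 1×862 + 1×341 + 4×D + 4×490 = 3163 + 4D
Σ(formed) = 6×770 + 4×457 = 6448
ΔH = Σ(broken) − Σ(formed) = (3163 + 4D) − (6448) = −3285 + 4D
Setting this equal to −1689 kJ gives 4D = 1596, so D = 399 kJ/mol.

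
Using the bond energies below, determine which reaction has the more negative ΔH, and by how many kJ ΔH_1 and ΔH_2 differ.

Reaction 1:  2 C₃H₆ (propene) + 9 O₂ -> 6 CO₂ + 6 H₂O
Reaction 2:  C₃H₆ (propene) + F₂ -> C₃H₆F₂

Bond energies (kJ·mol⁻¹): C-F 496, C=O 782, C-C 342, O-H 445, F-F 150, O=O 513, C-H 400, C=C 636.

Reaction 1, by 2803 kJ

Reaction 1:
  Bonds broken (reactants):
    C-C: 2 × 342 = 684
    C-H: 12 × 400 = 4800
    C=C: 2 × 636 = 1272
    O=O: 9 × 513 = 4617
    Σ(broken) = 11373 kJ
  Bonds formed (products):
    C=O: 12 × 782 = 9384
    O-H: 12 × 445 = 5340
    Σ(formed) = 14724 kJ
  ΔH_1 = 11373 − 14724 = −3351 kJ
Reaction 2:
  Bonds broken (reactants):
    C-C: 1 × 342 = 342
    C-H: 6 × 400 = 2400
    C=C: 1 × 636 = 636
    F-F: 1 × 150 = 150
    Σ(broken) = 3528 kJ
  Bonds formed (products):
    C-C: 2 × 342 = 684
    C-F: 2 × 496 = 992
    C-H: 6 × 400 = 2400
    Σ(formed) = 4076 kJ
  ΔH_2 = 3528 − 4076 = −548 kJ
ΔH_1 − ΔH_2 = −2803 kJ, so reaction 1 has the more negative ΔH; |ΔH_1 − ΔH_2| = 2803 kJ.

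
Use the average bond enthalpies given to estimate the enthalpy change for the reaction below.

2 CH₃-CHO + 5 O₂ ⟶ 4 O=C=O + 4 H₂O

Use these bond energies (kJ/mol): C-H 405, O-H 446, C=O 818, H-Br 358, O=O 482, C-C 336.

ΔH ≈ −2154 kJ

Bonds broken (reactants):
  C-C: 2 × 336 = 672
  C-H: 8 × 405 = 3240
  C=O: 2 × 818 = 1636
  O=O: 5 × 482 = 2410
  Σ(broken) = 7958 kJ
Bonds formed (products):
  C=O: 8 × 818 = 6544
  O-H: 8 × 446 = 3568
  Σ(formed) = 10112 kJ
ΔH = Σ(broken) − Σ(formed) = 7958 − 10112 = −2154 kJ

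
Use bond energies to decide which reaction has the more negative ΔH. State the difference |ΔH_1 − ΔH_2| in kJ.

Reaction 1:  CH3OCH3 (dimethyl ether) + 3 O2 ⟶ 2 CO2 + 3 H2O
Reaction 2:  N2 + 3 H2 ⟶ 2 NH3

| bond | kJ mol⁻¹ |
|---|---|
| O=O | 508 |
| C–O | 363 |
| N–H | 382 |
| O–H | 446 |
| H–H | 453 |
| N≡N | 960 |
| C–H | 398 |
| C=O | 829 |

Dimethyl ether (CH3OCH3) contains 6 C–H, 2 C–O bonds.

Reaction 1:
  Bonds broken (reactants):
    C–H: 6 × 398 = 2388
    C–O: 2 × 363 = 726
    O=O: 3 × 508 = 1524
    Σ(broken) = 4638 kJ
  Bonds formed (products):
    C=O: 4 × 829 = 3316
    O–H: 6 × 446 = 2676
    Σ(formed) = 5992 kJ
  ΔH_1 = 4638 − 5992 = −1354 kJ
Reaction 2:
  Bonds broken (reactants):
    H–H: 3 × 453 = 1359
    N≡N: 1 × 960 = 960
    Σ(broken) = 2319 kJ
  Bonds formed (products):
    N–H: 6 × 382 = 2292
    Σ(formed) = 2292 kJ
  ΔH_2 = 2319 − 2292 = +27 kJ
ΔH_1 − ΔH_2 = −1381 kJ, so reaction 1 has the more negative ΔH; |ΔH_1 − ΔH_2| = 1381 kJ.

Reaction 1, by 1381 kJ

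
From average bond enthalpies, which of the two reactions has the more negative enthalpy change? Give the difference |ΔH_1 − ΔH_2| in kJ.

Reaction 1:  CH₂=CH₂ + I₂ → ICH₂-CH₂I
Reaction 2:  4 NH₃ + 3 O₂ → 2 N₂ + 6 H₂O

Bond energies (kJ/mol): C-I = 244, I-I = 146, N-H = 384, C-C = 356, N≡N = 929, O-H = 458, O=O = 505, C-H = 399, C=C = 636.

Reaction 1:
  Bonds broken (reactants):
    C-H: 4 × 399 = 1596
    C=C: 1 × 636 = 636
    I-I: 1 × 146 = 146
    Σ(broken) = 2378 kJ
  Bonds formed (products):
    C-C: 1 × 356 = 356
    C-H: 4 × 399 = 1596
    C-I: 2 × 244 = 488
    Σ(formed) = 2440 kJ
  ΔH_1 = 2378 − 2440 = −62 kJ
Reaction 2:
  Bonds broken (reactants):
    N-H: 12 × 384 = 4608
    O=O: 3 × 505 = 1515
    Σ(broken) = 6123 kJ
  Bonds formed (products):
    N≡N: 2 × 929 = 1858
    O-H: 12 × 458 = 5496
    Σ(formed) = 7354 kJ
  ΔH_2 = 6123 − 7354 = −1231 kJ
ΔH_1 − ΔH_2 = +1169 kJ, so reaction 2 has the more negative ΔH; |ΔH_1 − ΔH_2| = 1169 kJ.

Reaction 2, by 1169 kJ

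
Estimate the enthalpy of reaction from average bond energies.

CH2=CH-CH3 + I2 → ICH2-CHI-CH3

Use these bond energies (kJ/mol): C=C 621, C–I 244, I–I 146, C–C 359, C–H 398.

Bonds broken (reactants):
  C–C: 1 × 359 = 359
  C–H: 6 × 398 = 2388
  C=C: 1 × 621 = 621
  I–I: 1 × 146 = 146
  Σ(broken) = 3514 kJ
Bonds formed (products):
  C–C: 2 × 359 = 718
  C–H: 6 × 398 = 2388
  C–I: 2 × 244 = 488
  Σ(formed) = 3594 kJ
ΔH = Σ(broken) − Σ(formed) = 3514 − 3594 = −80 kJ

ΔH ≈ −80 kJ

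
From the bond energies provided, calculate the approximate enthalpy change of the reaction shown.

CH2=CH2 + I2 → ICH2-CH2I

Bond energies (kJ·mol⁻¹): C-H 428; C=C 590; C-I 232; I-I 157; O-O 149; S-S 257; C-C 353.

Bonds broken (reactants):
  C-H: 4 × 428 = 1712
  C=C: 1 × 590 = 590
  I-I: 1 × 157 = 157
  Σ(broken) = 2459 kJ
Bonds formed (products):
  C-C: 1 × 353 = 353
  C-H: 4 × 428 = 1712
  C-I: 2 × 232 = 464
  Σ(formed) = 2529 kJ
ΔH = Σ(broken) − Σ(formed) = 2459 − 2529 = −70 kJ

ΔH ≈ −70 kJ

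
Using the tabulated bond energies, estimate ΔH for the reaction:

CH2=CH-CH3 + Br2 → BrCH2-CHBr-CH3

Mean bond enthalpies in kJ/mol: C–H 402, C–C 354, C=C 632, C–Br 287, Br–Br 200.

Bonds broken (reactants):
  Br–Br: 1 × 200 = 200
  C–C: 1 × 354 = 354
  C–H: 6 × 402 = 2412
  C=C: 1 × 632 = 632
  Σ(broken) = 3598 kJ
Bonds formed (products):
  C–Br: 2 × 287 = 574
  C–C: 2 × 354 = 708
  C–H: 6 × 402 = 2412
  Σ(formed) = 3694 kJ
ΔH = Σ(broken) − Σ(formed) = 3598 − 3694 = −96 kJ

ΔH ≈ −96 kJ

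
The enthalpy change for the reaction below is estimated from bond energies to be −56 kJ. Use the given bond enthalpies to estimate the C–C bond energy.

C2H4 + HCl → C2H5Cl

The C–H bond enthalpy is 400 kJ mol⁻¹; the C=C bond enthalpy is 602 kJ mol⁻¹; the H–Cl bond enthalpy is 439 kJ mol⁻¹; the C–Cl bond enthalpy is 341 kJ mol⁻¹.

D(C–C) ≈ 356 kJ/mol

Let D be the C–C bond energy.
Σ(broken) = 4×400 + 1×602 + 1×439 = 2641
Σ(formed) = 1×D + 1×341 + 5×400 = 2341 + D
ΔH = Σ(broken) − Σ(formed) = (2641) − (2341 + D) = +300 − D
Setting this equal to −56 kJ gives D = 356 kJ/mol.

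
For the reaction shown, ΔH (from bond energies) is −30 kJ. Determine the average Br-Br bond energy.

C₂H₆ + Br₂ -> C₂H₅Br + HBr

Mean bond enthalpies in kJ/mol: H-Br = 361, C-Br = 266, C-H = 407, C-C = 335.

Let D be the Br-Br bond energy.
Σ(broken) = 1×D + 1×335 + 6×407 = 2777 + D
Σ(formed) = 1×266 + 1×335 + 5×407 + 1×361 = 2997
ΔH = Σ(broken) − Σ(formed) = (2777 + D) − (2997) = −220 + D
Setting this equal to −30 kJ gives D = 190 kJ/mol.

D(Br-Br) ≈ 190 kJ/mol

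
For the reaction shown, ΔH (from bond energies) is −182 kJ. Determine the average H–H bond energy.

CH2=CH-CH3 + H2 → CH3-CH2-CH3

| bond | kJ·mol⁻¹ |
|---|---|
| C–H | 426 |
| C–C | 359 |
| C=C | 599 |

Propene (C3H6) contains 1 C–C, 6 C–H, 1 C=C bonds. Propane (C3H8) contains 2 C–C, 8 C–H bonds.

Let D be the H–H bond energy.
Σ(broken) = 1×359 + 6×426 + 1×599 + 1×D = 3514 + D
Σ(formed) = 2×359 + 8×426 = 4126
ΔH = Σ(broken) − Σ(formed) = (3514 + D) − (4126) = −612 + D
Setting this equal to −182 kJ gives D = 430 kJ/mol.

D(H–H) ≈ 430 kJ/mol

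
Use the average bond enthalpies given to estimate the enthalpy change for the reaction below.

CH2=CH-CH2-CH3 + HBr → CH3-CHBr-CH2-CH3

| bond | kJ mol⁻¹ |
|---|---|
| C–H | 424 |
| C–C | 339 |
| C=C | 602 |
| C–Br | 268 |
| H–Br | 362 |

ΔH ≈ −67 kJ

Bonds broken (reactants):
  C–C: 2 × 339 = 678
  C–H: 8 × 424 = 3392
  C=C: 1 × 602 = 602
  H–Br: 1 × 362 = 362
  Σ(broken) = 5034 kJ
Bonds formed (products):
  C–Br: 1 × 268 = 268
  C–C: 3 × 339 = 1017
  C–H: 9 × 424 = 3816
  Σ(formed) = 5101 kJ
ΔH = Σ(broken) − Σ(formed) = 5034 − 5101 = −67 kJ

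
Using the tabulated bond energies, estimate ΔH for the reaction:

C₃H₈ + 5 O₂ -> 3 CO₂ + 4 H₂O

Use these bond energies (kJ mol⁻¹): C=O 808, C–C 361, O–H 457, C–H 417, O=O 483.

Bonds broken (reactants):
  C–C: 2 × 361 = 722
  C–H: 8 × 417 = 3336
  O=O: 5 × 483 = 2415
  Σ(broken) = 6473 kJ
Bonds formed (products):
  C=O: 6 × 808 = 4848
  O–H: 8 × 457 = 3656
  Σ(formed) = 8504 kJ
ΔH = Σ(broken) − Σ(formed) = 6473 − 8504 = −2031 kJ

ΔH ≈ −2031 kJ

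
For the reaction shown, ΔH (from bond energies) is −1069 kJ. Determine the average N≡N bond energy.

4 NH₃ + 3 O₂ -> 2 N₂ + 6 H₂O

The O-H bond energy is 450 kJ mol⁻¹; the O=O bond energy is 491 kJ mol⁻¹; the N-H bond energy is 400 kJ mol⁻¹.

D(N≡N) ≈ 971 kJ/mol

Let D be the N≡N bond energy.
Σ(broken) = 12×400 + 3×491 = 6273
Σ(formed) = 2×D + 12×450 = 5400 + 2D
ΔH = Σ(broken) − Σ(formed) = (6273) − (5400 + 2D) = +873 − 2D
Setting this equal to −1069 kJ gives 2D = 1942, so D = 971 kJ/mol.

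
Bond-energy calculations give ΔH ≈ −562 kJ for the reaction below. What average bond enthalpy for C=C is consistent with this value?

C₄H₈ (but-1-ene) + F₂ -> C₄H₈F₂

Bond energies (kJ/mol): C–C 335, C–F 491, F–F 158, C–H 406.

Let D be the C=C bond energy.
Σ(broken) = 2×335 + 8×406 + 1×D + 1×158 = 4076 + D
Σ(formed) = 3×335 + 2×491 + 8×406 = 5235
ΔH = Σ(broken) − Σ(formed) = (4076 + D) − (5235) = −1159 + D
Setting this equal to −562 kJ gives D = 597 kJ/mol.

D(C=C) ≈ 597 kJ/mol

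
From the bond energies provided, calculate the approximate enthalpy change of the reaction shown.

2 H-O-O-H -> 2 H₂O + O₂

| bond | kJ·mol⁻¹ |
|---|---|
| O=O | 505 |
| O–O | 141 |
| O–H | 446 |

ΔH ≈ −223 kJ

Bonds broken (reactants):
  O–H: 4 × 446 = 1784
  O–O: 2 × 141 = 282
  Σ(broken) = 2066 kJ
Bonds formed (products):
  O–H: 4 × 446 = 1784
  O=O: 1 × 505 = 505
  Σ(formed) = 2289 kJ
ΔH = Σ(broken) − Σ(formed) = 2066 − 2289 = −223 kJ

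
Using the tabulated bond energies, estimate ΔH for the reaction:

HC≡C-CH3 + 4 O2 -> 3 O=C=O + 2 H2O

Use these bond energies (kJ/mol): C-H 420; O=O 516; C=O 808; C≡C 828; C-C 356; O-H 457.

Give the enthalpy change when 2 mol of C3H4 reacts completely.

ΔH = −3496 kJ

Bonds broken (reactants):
  C≡C: 1 × 828 = 828
  C-C: 1 × 356 = 356
  C-H: 4 × 420 = 1680
  O=O: 4 × 516 = 2064
  Σ(broken) = 4928 kJ
Bonds formed (products):
  C=O: 6 × 808 = 4848
  O-H: 4 × 457 = 1828
  Σ(formed) = 6676 kJ
ΔH = Σ(broken) − Σ(formed) = 4928 − 6676 = −1748 kJ
For 2× the reaction as written: 2 × (−1748) = −3496 kJ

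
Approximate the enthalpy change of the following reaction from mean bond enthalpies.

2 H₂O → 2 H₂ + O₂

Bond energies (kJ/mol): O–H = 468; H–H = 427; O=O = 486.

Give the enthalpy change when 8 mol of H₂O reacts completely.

Bonds broken (reactants):
  O–H: 4 × 468 = 1872
  Σ(broken) = 1872 kJ
Bonds formed (products):
  H–H: 2 × 427 = 854
  O=O: 1 × 486 = 486
  Σ(formed) = 1340 kJ
ΔH = Σ(broken) − Σ(formed) = 1872 − 1340 = +532 kJ
For 4× the reaction as written: 4 × (+532) = +2128 kJ

ΔH = +2128 kJ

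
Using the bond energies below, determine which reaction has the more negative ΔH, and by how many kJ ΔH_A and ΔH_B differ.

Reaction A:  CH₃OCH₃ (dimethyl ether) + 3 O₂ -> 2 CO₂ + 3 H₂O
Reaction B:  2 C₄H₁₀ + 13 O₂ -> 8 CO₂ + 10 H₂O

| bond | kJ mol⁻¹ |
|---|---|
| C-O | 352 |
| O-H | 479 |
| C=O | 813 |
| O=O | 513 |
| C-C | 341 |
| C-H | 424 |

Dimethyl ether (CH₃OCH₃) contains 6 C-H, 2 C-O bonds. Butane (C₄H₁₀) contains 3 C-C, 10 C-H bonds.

Reaction B, by 4054 kJ

Reaction A:
  Bonds broken (reactants):
    C-H: 6 × 424 = 2544
    C-O: 2 × 352 = 704
    O=O: 3 × 513 = 1539
    Σ(broken) = 4787 kJ
  Bonds formed (products):
    C=O: 4 × 813 = 3252
    O-H: 6 × 479 = 2874
    Σ(formed) = 6126 kJ
  ΔH_A = 4787 − 6126 = −1339 kJ
Reaction B:
  Bonds broken (reactants):
    C-C: 6 × 341 = 2046
    C-H: 20 × 424 = 8480
    O=O: 13 × 513 = 6669
    Σ(broken) = 17195 kJ
  Bonds formed (products):
    C=O: 16 × 813 = 13008
    O-H: 20 × 479 = 9580
    Σ(formed) = 22588 kJ
  ΔH_B = 17195 − 22588 = −5393 kJ
ΔH_A − ΔH_B = +4054 kJ, so reaction B has the more negative ΔH; |ΔH_A − ΔH_B| = 4054 kJ.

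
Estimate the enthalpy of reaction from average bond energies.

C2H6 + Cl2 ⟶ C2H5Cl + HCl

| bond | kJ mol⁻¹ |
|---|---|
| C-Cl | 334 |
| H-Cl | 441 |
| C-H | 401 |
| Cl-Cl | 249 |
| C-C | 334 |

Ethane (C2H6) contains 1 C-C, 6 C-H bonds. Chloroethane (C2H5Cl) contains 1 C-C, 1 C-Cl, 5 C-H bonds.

Bonds broken (reactants):
  C-C: 1 × 334 = 334
  C-H: 6 × 401 = 2406
  Cl-Cl: 1 × 249 = 249
  Σ(broken) = 2989 kJ
Bonds formed (products):
  C-C: 1 × 334 = 334
  C-Cl: 1 × 334 = 334
  C-H: 5 × 401 = 2005
  H-Cl: 1 × 441 = 441
  Σ(formed) = 3114 kJ
ΔH = Σ(broken) − Σ(formed) = 2989 − 3114 = −125 kJ

ΔH ≈ −125 kJ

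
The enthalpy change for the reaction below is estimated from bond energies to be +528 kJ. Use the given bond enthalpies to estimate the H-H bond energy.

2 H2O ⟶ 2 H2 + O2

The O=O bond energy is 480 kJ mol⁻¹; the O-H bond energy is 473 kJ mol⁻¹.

D(H-H) ≈ 442 kJ/mol

Let D be the H-H bond energy.
Σ(broken) = 4×473 = 1892
Σ(formed) = 2×D + 1×480 = 480 + 2D
ΔH = Σ(broken) − Σ(formed) = (1892) − (480 + 2D) = +1412 − 2D
Setting this equal to +528 kJ gives 2D = 884, so D = 442 kJ/mol.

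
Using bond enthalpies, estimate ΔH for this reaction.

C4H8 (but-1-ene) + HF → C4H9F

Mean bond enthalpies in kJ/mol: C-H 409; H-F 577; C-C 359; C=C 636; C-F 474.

ΔH ≈ −29 kJ

Bonds broken (reactants):
  C-C: 2 × 359 = 718
  C-H: 8 × 409 = 3272
  C=C: 1 × 636 = 636
  H-F: 1 × 577 = 577
  Σ(broken) = 5203 kJ
Bonds formed (products):
  C-C: 3 × 359 = 1077
  C-F: 1 × 474 = 474
  C-H: 9 × 409 = 3681
  Σ(formed) = 5232 kJ
ΔH = Σ(broken) − Σ(formed) = 5203 − 5232 = −29 kJ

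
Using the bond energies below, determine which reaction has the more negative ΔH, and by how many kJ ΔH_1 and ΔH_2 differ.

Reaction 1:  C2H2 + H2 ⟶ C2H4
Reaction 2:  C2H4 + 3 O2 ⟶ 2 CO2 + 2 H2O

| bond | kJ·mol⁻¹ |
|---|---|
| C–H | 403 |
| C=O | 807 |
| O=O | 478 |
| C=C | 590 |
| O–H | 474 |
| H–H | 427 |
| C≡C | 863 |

Reaction 2, by 1382 kJ

Reaction 1:
  Bonds broken (reactants):
    C≡C: 1 × 863 = 863
    C–H: 2 × 403 = 806
    H–H: 1 × 427 = 427
    Σ(broken) = 2096 kJ
  Bonds formed (products):
    C–H: 4 × 403 = 1612
    C=C: 1 × 590 = 590
    Σ(formed) = 2202 kJ
  ΔH_1 = 2096 − 2202 = −106 kJ
Reaction 2:
  Bonds broken (reactants):
    C–H: 4 × 403 = 1612
    C=C: 1 × 590 = 590
    O=O: 3 × 478 = 1434
    Σ(broken) = 3636 kJ
  Bonds formed (products):
    C=O: 4 × 807 = 3228
    O–H: 4 × 474 = 1896
    Σ(formed) = 5124 kJ
  ΔH_2 = 3636 − 5124 = −1488 kJ
ΔH_1 − ΔH_2 = +1382 kJ, so reaction 2 has the more negative ΔH; |ΔH_1 − ΔH_2| = 1382 kJ.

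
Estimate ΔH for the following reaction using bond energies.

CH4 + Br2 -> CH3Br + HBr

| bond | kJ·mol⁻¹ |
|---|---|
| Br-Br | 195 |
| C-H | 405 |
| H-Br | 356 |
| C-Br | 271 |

ΔH ≈ −27 kJ

Bonds broken (reactants):
  Br-Br: 1 × 195 = 195
  C-H: 4 × 405 = 1620
  Σ(broken) = 1815 kJ
Bonds formed (products):
  C-Br: 1 × 271 = 271
  C-H: 3 × 405 = 1215
  H-Br: 1 × 356 = 356
  Σ(formed) = 1842 kJ
ΔH = Σ(broken) − Σ(formed) = 1815 − 1842 = −27 kJ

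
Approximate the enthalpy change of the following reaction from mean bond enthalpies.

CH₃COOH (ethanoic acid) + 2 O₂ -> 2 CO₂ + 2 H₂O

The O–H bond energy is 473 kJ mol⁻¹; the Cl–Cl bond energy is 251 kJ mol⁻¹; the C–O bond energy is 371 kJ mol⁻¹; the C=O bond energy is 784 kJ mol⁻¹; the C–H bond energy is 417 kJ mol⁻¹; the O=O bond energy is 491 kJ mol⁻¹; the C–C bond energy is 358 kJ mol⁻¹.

ΔH ≈ −809 kJ

Bonds broken (reactants):
  C–C: 1 × 358 = 358
  C–H: 3 × 417 = 1251
  C–O: 1 × 371 = 371
  C=O: 1 × 784 = 784
  O–H: 1 × 473 = 473
  O=O: 2 × 491 = 982
  Σ(broken) = 4219 kJ
Bonds formed (products):
  C=O: 4 × 784 = 3136
  O–H: 4 × 473 = 1892
  Σ(formed) = 5028 kJ
ΔH = Σ(broken) − Σ(formed) = 4219 − 5028 = −809 kJ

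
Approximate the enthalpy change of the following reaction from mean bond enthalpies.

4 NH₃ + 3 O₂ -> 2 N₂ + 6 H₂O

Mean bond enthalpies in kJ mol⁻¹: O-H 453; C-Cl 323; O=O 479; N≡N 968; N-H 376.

Bonds broken (reactants):
  N-H: 12 × 376 = 4512
  O=O: 3 × 479 = 1437
  Σ(broken) = 5949 kJ
Bonds formed (products):
  N≡N: 2 × 968 = 1936
  O-H: 12 × 453 = 5436
  Σ(formed) = 7372 kJ
ΔH = Σ(broken) − Σ(formed) = 5949 − 7372 = −1423 kJ

ΔH ≈ −1423 kJ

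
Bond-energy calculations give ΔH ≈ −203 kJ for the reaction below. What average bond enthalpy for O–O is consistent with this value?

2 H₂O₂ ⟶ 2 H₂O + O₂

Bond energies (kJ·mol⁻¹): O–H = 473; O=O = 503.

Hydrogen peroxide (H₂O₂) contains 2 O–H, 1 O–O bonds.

Let D be the O–O bond energy.
Σ(broken) = 4×473 + 2×D = 1892 + 2D
Σ(formed) = 4×473 + 1×503 = 2395
ΔH = Σ(broken) − Σ(formed) = (1892 + 2D) − (2395) = −503 + 2D
Setting this equal to −203 kJ gives 2D = 300, so D = 150 kJ/mol.

D(O–O) ≈ 150 kJ/mol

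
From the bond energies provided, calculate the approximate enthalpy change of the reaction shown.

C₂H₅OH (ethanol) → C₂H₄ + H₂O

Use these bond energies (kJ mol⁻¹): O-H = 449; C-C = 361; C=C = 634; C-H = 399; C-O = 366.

Bonds broken (reactants):
  C-C: 1 × 361 = 361
  C-H: 5 × 399 = 1995
  C-O: 1 × 366 = 366
  O-H: 1 × 449 = 449
  Σ(broken) = 3171 kJ
Bonds formed (products):
  C-H: 4 × 399 = 1596
  C=C: 1 × 634 = 634
  O-H: 2 × 449 = 898
  Σ(formed) = 3128 kJ
ΔH = Σ(broken) − Σ(formed) = 3171 − 3128 = +43 kJ

ΔH ≈ +43 kJ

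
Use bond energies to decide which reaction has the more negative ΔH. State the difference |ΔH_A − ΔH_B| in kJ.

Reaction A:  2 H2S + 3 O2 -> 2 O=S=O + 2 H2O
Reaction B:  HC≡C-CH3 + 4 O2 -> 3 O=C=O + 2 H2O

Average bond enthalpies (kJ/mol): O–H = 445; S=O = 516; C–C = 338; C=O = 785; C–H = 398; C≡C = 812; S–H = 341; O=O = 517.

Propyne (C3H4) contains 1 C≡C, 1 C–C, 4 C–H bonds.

Reaction A:
  Bonds broken (reactants):
    O=O: 3 × 517 = 1551
    S–H: 4 × 341 = 1364
    Σ(broken) = 2915 kJ
  Bonds formed (products):
    O–H: 4 × 445 = 1780
    S=O: 4 × 516 = 2064
    Σ(formed) = 3844 kJ
  ΔH_A = 2915 − 3844 = −929 kJ
Reaction B:
  Bonds broken (reactants):
    C≡C: 1 × 812 = 812
    C–C: 1 × 338 = 338
    C–H: 4 × 398 = 1592
    O=O: 4 × 517 = 2068
    Σ(broken) = 4810 kJ
  Bonds formed (products):
    C=O: 6 × 785 = 4710
    O–H: 4 × 445 = 1780
    Σ(formed) = 6490 kJ
  ΔH_B = 4810 − 6490 = −1680 kJ
ΔH_A − ΔH_B = +751 kJ, so reaction B has the more negative ΔH; |ΔH_A − ΔH_B| = 751 kJ.

Reaction B, by 751 kJ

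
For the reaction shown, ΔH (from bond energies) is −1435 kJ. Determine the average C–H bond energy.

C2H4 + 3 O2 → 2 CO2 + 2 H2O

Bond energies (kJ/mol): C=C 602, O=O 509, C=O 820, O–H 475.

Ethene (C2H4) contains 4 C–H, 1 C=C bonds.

Let D be the C–H bond energy.
Σ(broken) = 4×D + 1×602 + 3×509 = 2129 + 4D
Σ(formed) = 4×820 + 4×475 = 5180
ΔH = Σ(broken) − Σ(formed) = (2129 + 4D) − (5180) = −3051 + 4D
Setting this equal to −1435 kJ gives 4D = 1616, so D = 404 kJ/mol.

D(C–H) ≈ 404 kJ/mol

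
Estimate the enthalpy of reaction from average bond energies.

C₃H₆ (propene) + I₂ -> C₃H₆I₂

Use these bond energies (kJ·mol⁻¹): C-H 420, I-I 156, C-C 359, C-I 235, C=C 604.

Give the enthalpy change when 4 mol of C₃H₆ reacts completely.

Bonds broken (reactants):
  C-C: 1 × 359 = 359
  C-H: 6 × 420 = 2520
  C=C: 1 × 604 = 604
  I-I: 1 × 156 = 156
  Σ(broken) = 3639 kJ
Bonds formed (products):
  C-C: 2 × 359 = 718
  C-H: 6 × 420 = 2520
  C-I: 2 × 235 = 470
  Σ(formed) = 3708 kJ
ΔH = Σ(broken) − Σ(formed) = 3639 − 3708 = −69 kJ
For 4× the reaction as written: 4 × (−69) = −276 kJ

ΔH = −276 kJ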